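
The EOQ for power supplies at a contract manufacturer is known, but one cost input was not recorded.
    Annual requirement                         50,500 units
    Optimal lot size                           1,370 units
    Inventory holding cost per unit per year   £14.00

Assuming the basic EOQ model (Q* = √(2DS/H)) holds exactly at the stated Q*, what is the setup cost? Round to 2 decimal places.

£260.16

Since Q* = (2DS/H)^½, squaring gives Q*²·H = 2DS.
S = Q²H / (2D) = 1,370² × 14 / (2 × 50,500) = 260.1644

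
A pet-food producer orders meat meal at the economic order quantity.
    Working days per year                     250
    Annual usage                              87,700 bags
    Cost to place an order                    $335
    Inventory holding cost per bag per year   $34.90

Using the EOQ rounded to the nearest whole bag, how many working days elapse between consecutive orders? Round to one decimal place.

2DS/H = 2·87,700·335/34.9 = 1,683,638.97
EOQ = √1,683,638.97 ≈ 1,297.55 → Q = 1,298 bags
T = Q/D × 250 days = 1,298/87,700 × 250 = 3.700 days

3.7 days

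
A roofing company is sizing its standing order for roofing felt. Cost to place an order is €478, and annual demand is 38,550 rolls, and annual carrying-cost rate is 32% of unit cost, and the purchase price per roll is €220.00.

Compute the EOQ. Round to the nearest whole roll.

724 rolls

H = i·C = 0.32 × €220 = €70.4000 per roll-year
EOQ = √(2DS/H) = √(2 × 38,550 × 478 / 70.4)
    = √(523,491.48) ≈ 723.53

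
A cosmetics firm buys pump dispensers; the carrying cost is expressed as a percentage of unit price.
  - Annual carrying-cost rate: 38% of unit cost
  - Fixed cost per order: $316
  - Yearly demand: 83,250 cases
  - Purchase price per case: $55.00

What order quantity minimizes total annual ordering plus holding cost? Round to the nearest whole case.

1,587 cases

Carrying cost H = $55 × 38% = $20.9000/case/yr
Q* = √(2·D·S / H) = √(2·83,250·316 / 20.9) = √2,517,416.3 ≈ 1,586.64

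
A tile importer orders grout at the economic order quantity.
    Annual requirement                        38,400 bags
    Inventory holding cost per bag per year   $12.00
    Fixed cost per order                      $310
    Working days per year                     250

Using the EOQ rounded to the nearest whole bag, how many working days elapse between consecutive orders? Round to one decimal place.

2DS/H = 2·38,400·310/12 = 1,984,000.00
EOQ = √1,984,000.00 ≈ 1,408.55 → Q = 1,409 bags
T = Q/D × 250 days = 1,409/38,400 × 250 = 9.173 days

9.2 days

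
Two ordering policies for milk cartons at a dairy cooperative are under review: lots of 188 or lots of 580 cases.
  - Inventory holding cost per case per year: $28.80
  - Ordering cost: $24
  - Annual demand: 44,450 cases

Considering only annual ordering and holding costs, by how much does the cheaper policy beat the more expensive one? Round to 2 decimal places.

$1,809.64

Annual cost at Q: ordering D·S/Q plus holding Q·H/2.
TC(188) = (44,450/188)×24 + (188/2)×28.8 = $8,381.67
TC(580) = (44,450/580)×24 + (580/2)×28.8 = $10,191.31
|ΔTC| = |$8,381.67 − $10,191.31| = $1,809.64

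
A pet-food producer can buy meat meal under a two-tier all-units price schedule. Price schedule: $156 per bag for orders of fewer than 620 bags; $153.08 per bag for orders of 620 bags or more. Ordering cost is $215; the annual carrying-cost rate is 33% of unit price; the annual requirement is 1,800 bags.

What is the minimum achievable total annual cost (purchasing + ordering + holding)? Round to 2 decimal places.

H₁ = 33%×$156 = $51.4800;  H₂ = 33%×$153.08 = $50.5164
EOQ₁ = √(2×1,800×215/51.4800) = 122.62  (< 620, feasible at tier 1)
EOQ₂ = √(2×1,800×215/50.5164) = 123.78  (< 620 → use Q = 620 at tier-2 price)
TC(tier 1 (EOQ₁), Q≈122.6) = $287,112.33
TC(tier 2, Q≈620.0) = $291,828.28
Minimum at tier 1 (EOQ₁): $287,112.33

$287,112.33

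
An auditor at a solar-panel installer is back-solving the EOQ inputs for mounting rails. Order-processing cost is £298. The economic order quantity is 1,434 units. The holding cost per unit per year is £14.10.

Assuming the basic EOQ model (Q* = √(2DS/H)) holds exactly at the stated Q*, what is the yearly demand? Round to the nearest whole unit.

Since Q* = (2DS/H)^½, squaring gives Q*²·H = 2DS.
D = Q²H / (2S) = 1,434² × 14.1 / (2 × 298) = 48,648.69

48,649 units per year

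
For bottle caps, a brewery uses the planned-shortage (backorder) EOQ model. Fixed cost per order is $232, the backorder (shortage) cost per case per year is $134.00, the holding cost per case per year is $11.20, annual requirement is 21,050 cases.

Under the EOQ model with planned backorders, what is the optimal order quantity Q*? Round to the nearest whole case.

Basic EOQ = √(2·21,050·232/11.2) = 933.848
Backorder adjustment √((H+b)/b) = √((11.2+134)/134) = 1.0410
Q* = 933.848 × 1.0410 ≈ 972.09

972 cases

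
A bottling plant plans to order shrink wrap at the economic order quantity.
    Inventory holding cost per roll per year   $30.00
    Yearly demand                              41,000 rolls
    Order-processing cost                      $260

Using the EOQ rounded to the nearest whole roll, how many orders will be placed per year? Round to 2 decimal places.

Optimal lot size Q* = (2 × 41,000 × $260 / $30)^½ ≈ 843.01 → Q = 843
Orders per year = D/Q = 41,000 / 843 = 48.636

48.64 orders per year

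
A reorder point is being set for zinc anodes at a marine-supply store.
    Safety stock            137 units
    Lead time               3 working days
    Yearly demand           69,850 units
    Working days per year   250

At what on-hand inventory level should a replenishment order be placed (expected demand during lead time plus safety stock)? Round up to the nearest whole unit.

Daily demand d = 69,850 / 250 = 279.400 units/day
Demand during lead time = 279.400 × 3 = 838.20
Reorder point = 838.20 + 137 = 975.20 → round up

976 units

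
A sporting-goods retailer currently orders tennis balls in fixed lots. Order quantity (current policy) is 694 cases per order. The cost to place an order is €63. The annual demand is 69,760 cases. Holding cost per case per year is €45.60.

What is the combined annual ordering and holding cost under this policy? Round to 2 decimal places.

Annual ordering cost = (D/Q)·S = (69,760/694) × 63 = €6,332.68
Annual holding cost  = (Q/2)·H = (694/2) × 45.6 = €15,823.20
Total = €6,332.68 + €15,823.20 = €22,155.88

€22,155.88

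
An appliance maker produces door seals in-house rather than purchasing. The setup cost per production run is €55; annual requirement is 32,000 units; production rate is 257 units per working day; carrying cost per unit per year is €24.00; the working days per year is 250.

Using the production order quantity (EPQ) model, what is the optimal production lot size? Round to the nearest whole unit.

541 units

Daily demand d = 32,000/250 = 128.000; p = 257; 1 − d/p = 0.50195
EPQ = √(2DS / (H(1 − d/p)))
    = √(2 × 32,000 × 55 / (24 × 0.50195)) ≈ 540.55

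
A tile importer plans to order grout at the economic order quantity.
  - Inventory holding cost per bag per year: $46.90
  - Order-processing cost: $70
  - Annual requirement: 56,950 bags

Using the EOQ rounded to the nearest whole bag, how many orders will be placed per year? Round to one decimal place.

138.2 orders per year

2DS/H = 2·56,950·70/46.9 = 170,000.00
EOQ = √170,000.00 ≈ 412.31 → Q = 412
Orders per year = D/Q = 56,950 / 412 = 138.228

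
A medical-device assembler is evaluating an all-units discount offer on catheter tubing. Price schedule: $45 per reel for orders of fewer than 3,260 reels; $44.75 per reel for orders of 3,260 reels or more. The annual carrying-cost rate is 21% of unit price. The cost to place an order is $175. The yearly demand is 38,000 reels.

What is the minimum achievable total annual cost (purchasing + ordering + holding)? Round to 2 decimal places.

$1,717,857.80

H₁ = 21%×$45 = $9.4500;  H₂ = 21%×$44.75 = $9.3975
EOQ₁ = √(2×38,000×175/9.4500) = 1,186.34  (< 3,260, feasible at tier 1)
EOQ₂ = √(2×38,000×175/9.3975) = 1,189.65  (< 3,260 → use Q = 3,260 at tier-2 price)
TC(tier 1 (EOQ₁), Q≈1,186.3) = $1,721,210.93
TC(tier 2, Q≈3,260.0) = $1,717,857.80
Minimum at tier 2: $1,717,857.80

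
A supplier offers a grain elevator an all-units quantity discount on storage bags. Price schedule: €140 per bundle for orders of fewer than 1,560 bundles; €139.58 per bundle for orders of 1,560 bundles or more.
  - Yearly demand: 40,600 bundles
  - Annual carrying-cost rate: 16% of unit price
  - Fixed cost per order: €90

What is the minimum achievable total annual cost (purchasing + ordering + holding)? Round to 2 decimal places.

€5,686,709.89

H₁ = 16%×€140 = €22.4000;  H₂ = 16%×€139.58 = €22.3328
EOQ₁ = √(2×40,600×90/22.4000) = 571.18  (< 1,560, feasible at tier 1)
EOQ₂ = √(2×40,600×90/22.3328) = 572.04  (< 1,560 → use Q = 1,560 at tier-2 price)
TC(tier 1 (EOQ₁), Q≈571.2) = €5,696,794.50
TC(tier 2, Q≈1,560.0) = €5,686,709.89
Minimum at tier 2: €5,686,709.89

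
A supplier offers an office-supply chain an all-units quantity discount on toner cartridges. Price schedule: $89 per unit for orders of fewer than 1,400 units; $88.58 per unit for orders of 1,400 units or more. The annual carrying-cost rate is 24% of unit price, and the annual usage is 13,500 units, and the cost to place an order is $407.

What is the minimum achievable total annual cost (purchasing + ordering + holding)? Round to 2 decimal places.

H₁ = 24%×$89 = $21.3600;  H₂ = 24%×$88.58 = $21.2592
EOQ₁ = √(2×13,500×407/21.3600) = 717.26  (< 1,400, feasible at tier 1)
EOQ₂ = √(2×13,500×407/21.2592) = 718.96  (< 1,400 → use Q = 1,400 at tier-2 price)
TC(tier 1 (EOQ₁), Q≈717.3) = $1,216,820.74
TC(tier 2, Q≈1,400.0) = $1,214,636.08
Minimum at tier 2: $1,214,636.08

$1,214,636.08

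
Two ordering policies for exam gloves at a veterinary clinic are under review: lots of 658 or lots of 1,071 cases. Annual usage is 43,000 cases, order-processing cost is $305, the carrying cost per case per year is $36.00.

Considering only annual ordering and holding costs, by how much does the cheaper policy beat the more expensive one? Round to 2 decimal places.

$252.05

TC(Q) = (D/Q)S + (Q/2)H
TC(658) = (43,000/658)×305 + (658/2)×36 = $31,775.61
TC(1,071) = (43,000/1,071)×305 + (1,071/2)×36 = $31,523.56
Cheaper: Q = 1,071.  Difference = $252.05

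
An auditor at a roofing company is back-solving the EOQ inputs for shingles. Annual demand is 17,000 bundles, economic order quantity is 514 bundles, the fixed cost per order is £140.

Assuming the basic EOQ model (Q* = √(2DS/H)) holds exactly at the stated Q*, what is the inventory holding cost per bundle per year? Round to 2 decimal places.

EOQ relation: Q² = 2DS/H, so rearrange for the unknown.
H = 2DS / Q² = 2 × 17,000 × 140 / 514² = 18.0169

£18.02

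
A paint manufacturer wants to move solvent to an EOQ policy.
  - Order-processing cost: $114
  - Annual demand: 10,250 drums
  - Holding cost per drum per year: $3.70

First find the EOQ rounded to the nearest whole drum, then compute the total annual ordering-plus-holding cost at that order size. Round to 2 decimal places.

$2,940.56

2DS/H = 2·10,250·114/3.7 = 631,621.62
EOQ = √631,621.62 ≈ 794.75 → Q = 795 drums
Orders/yr = 10,250/795 = 12.893; ordering cost = 12.893 × $114 = $1,469.81
Average inventory = 795/2 = 397.5; holding cost = 397.5 × $3.7 = $1,470.75
Total = $1,469.81 + $1,470.75 = $2,940.56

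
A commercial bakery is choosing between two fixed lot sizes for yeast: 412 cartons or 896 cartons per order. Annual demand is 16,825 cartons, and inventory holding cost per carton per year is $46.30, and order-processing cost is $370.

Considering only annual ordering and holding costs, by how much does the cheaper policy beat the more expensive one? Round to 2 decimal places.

$3,042.59

Annual cost at Q: ordering D·S/Q plus holding Q·H/2.
TC(412) = (16,825/412)×370 + (412/2)×46.3 = $24,647.63
TC(896) = (16,825/896)×370 + (896/2)×46.3 = $27,690.22
|ΔTC| = |$24,647.63 − $27,690.22| = $3,042.59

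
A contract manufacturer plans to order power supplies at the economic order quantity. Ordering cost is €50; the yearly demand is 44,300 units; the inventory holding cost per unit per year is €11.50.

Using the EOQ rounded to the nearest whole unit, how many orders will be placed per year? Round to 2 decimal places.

71.34 orders per year

Optimal lot size Q* = (2 × 44,300 × €50 / €11.5)^½ ≈ 620.66 → Q = 621
N = D/Q = 44,300/621 ≈ 71.337 orders/yr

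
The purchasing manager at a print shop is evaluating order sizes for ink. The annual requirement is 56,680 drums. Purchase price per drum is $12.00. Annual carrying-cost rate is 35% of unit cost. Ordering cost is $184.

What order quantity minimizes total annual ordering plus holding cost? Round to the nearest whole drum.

2,229 drums

Carrying cost H = $12 × 35% = $4.2000/drum/yr
Optimal lot size Q* = (2 × 56,680 × $184 / $4.2)^½ ≈ 2,228.51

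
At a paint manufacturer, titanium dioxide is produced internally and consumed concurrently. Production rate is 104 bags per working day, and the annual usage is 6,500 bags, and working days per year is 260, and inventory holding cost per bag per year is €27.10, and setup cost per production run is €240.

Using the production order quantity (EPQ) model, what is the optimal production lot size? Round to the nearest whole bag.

d = 6,500/260 = 25.0000 bags/day;  effective holding cost H(1 − d/p) = 27.1·(1 − 25.0000/104) = 20.58558
Q* = √(2DS / H_eff) = √(2·6,500·240 / 20.58558) ≈ 389.31

389 bags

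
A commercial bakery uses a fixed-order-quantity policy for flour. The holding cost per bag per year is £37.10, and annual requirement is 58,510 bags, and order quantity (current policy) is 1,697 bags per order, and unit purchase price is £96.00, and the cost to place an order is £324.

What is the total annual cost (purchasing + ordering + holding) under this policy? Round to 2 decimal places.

Ordering: D/Q × S = 58,510/1,697 × £324 = £11,171.03
Holding:  Q/2 × H = 1,697/2 × £37.1 = £31,479.35
Purchase cost = D·C = 58,510 × 96 = £5,616,960.00
Total = £11,171.03 + £31,479.35 + £5,616,960.00 = £5,659,610.38

£5,659,610.38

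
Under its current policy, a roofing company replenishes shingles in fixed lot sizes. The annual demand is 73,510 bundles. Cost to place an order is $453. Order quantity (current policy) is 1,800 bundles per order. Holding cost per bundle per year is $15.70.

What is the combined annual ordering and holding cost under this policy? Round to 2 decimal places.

Annual ordering cost = (D/Q)·S = (73,510/1,800) × 453 = $18,500.02
Annual holding cost  = (Q/2)·H = (1,800/2) × 15.7 = $14,130.00
Total = $18,500.02 + $14,130.00 = $32,630.02

$32,630.02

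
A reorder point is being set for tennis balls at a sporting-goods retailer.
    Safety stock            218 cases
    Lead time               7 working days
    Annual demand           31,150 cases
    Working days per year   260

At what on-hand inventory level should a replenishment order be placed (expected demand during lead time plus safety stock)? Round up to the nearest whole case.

Daily demand d = 31,150 / 260 = 119.808 cases/day
Demand during lead time = 119.808 × 7 = 838.65
Reorder point = 838.65 + 218 = 1,056.65 → round up

1,057 cases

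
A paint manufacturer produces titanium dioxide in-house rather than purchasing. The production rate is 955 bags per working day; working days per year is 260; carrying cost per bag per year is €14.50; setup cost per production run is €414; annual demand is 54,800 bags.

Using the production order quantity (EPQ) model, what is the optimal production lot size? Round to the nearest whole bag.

2,004 bags

d = 54,800/260 = 210.7692 bags/day;  effective holding cost H(1 − d/p) = 14.5·(1 − 210.7692/955) = 11.29984
Q* = √(2DS / H_eff) = √(2·54,800·414 / 11.29984) ≈ 2,003.87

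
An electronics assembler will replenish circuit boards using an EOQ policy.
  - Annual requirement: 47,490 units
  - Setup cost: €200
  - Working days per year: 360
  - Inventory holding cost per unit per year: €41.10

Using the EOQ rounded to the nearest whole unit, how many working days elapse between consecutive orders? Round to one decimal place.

5.2 days

Optimal lot size Q* = (2 × 47,490 × €200 / €41.1)^½ ≈ 679.85 → Q = 680 units
Days between orders = 360 / (D/Q) = 360 / 69.838 ≈ 5.155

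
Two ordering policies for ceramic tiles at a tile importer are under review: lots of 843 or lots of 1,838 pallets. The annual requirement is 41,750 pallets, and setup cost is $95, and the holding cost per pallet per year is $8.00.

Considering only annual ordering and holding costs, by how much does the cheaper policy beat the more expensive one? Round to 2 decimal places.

$1,432.99

TC(Q) = (D/Q)S + (Q/2)H
TC(843) = (41,750/843)×95 + (843/2)×8 = $8,076.92
TC(1,838) = (41,750/1,838)×95 + (1,838/2)×8 = $9,509.92
Cheaper: Q = 843.  Difference = $1,432.99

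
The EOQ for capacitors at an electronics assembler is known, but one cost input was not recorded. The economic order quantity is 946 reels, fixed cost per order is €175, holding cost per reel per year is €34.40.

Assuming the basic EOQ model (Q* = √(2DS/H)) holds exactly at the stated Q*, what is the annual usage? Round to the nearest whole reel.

87,957 reels per year

EOQ relation: Q² = 2DS/H, so rearrange for the unknown.
D = Q²H / (2S) = 946² × 34.4 / (2 × 175) = 87,957.46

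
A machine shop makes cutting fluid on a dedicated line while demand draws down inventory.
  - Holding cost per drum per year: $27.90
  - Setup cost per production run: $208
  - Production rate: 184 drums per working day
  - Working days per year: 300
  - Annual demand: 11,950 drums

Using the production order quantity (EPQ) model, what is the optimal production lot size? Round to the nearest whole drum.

d = 11,950/300 = 39.8333 drums/day;  effective holding cost H(1 − d/p) = 27.9·(1 − 39.8333/184) = 21.86005
Q* = √(2DS / H_eff) = √(2·11,950·208 / 21.86005) ≈ 476.88

477 drums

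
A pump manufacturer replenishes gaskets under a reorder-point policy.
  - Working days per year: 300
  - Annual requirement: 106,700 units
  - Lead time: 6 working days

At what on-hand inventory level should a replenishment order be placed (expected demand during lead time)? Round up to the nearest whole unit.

2,134 units

Daily demand d = 106,700 / 300 = 355.667 units/day
Demand during lead time = 355.667 × 6 = 2,134.00
Reorder point = 2,134.00 → round up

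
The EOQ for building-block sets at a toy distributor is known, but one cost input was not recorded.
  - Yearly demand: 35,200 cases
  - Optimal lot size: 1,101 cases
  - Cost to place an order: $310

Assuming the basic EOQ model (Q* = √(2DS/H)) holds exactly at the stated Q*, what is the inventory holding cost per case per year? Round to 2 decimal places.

From Q* = √(2DS/H) ⇒ Q*² = 2DS/H.
H = 2DS / Q² = 2 × 35,200 × 310 / 1,101² = 18.0036

$18.00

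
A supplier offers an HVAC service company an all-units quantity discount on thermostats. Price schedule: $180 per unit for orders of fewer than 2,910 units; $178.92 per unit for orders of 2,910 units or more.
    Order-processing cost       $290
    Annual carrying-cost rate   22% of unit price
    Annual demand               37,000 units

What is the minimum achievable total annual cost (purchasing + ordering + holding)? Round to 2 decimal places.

$6,680,999.58

H₁ = 22%×$180 = $39.6000;  H₂ = 22%×$178.92 = $39.3624
EOQ₁ = √(2×37,000×290/39.6000) = 736.15  (< 2,910, feasible at tier 1)
EOQ₂ = √(2×37,000×290/39.3624) = 738.37  (< 2,910 → use Q = 2,910 at tier-2 price)
TC(tier 1 (EOQ₁), Q≈736.2) = $6,689,151.60
TC(tier 2, Q≈2,910.0) = $6,680,999.58
Minimum at tier 2: $6,680,999.58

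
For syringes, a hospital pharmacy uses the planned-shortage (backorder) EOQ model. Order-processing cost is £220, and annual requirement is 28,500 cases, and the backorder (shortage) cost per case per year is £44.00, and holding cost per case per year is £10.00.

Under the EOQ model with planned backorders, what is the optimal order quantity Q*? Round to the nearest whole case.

Basic EOQ = √(2·28,500·220/10) = 1,119.821
Backorder adjustment √((H+b)/b) = √((10+44)/44) = 1.1078
Q* = 1,119.821 × 1.1078 ≈ 1,240.56

1,241 cases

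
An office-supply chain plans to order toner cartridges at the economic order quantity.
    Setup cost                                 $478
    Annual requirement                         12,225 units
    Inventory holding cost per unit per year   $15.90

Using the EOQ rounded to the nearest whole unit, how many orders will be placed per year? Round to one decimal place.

Optimal lot size Q* = (2 × 12,225 × $478 / $15.9)^½ ≈ 857.34 → Q = 857
N = D/Q = 12,225/857 ≈ 14.265 orders/yr

14.3 orders per year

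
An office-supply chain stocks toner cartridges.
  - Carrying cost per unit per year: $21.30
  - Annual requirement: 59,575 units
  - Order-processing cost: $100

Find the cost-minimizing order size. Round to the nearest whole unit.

748 units

EOQ = √(2DS/H) = √(2 × 59,575 × 100 / 21.3)
    = √(559,389.67) ≈ 747.92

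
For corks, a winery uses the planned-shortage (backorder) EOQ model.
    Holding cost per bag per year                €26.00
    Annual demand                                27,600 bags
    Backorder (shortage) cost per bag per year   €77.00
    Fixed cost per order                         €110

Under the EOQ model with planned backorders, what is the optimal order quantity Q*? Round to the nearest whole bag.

Q* = √(2DS/H) · √((H + b)/b)
   = √(2 × 27,600 × 110 / 26) · √((26 + 77) / 77)
   = 483.258 × 1.1566 ≈ 558.92

559 bags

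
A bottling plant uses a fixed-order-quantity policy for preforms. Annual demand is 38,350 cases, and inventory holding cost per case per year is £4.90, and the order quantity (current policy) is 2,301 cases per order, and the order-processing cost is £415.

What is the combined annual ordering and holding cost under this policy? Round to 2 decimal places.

£12,554.12

Annual ordering cost = (D/Q)·S = (38,350/2,301) × 415 = £6,916.67
Annual holding cost  = (Q/2)·H = (2,301/2) × 4.9 = £5,637.45
Total = £6,916.67 + £5,637.45 = £12,554.12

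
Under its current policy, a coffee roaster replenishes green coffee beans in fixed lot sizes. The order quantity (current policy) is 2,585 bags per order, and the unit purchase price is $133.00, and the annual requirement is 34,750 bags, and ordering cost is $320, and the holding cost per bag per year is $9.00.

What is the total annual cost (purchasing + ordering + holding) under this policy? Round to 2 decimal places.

Ordering: D/Q × S = 34,750/2,585 × $320 = $4,301.74
Holding:  Q/2 × H = 2,585/2 × $9 = $11,632.50
Purchase cost = D·C = 34,750 × 133 = $4,621,750.00
Total = $4,301.74 + $11,632.50 + $4,621,750.00 = $4,637,684.24

$4,637,684.24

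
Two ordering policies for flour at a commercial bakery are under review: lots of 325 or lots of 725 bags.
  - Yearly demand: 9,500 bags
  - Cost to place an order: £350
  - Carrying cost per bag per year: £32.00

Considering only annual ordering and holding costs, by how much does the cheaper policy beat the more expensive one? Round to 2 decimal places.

£755.44

For each Q, cost = (D/Q)·S + (Q/2)·H.
TC(325) = (9,500/325)×350 + (325/2)×32 = £15,430.77
TC(725) = (9,500/725)×350 + (725/2)×32 = £16,186.21
Lots of 325 are cheaper by £755.44.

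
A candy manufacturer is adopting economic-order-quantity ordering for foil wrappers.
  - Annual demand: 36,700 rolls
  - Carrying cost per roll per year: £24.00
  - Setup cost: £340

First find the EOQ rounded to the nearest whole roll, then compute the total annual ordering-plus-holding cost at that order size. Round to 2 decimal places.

2DS/H = 2·36,700·340/24 = 1,039,833.33
EOQ = √1,039,833.33 ≈ 1,019.72 → Q = 1,020 rolls
Ordering: D/Q × S = 36,700/1,020 × £340 = £12,233.33
Holding:  Q/2 × H = 1,020/2 × £24 = £12,240.00
Total = £12,233.33 + £12,240.00 = £24,473.33

£24,473.33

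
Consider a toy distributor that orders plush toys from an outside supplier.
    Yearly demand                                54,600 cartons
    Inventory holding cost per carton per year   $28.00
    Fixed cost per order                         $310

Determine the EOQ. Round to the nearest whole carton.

1,100 cartons

Optimal lot size Q* = (2 × 54,600 × $310 / $28)^½ ≈ 1,099.55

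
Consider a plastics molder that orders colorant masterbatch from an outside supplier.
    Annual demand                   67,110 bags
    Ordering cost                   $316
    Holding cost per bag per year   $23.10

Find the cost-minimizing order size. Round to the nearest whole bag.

EOQ = √(2DS/H) = √(2 × 67,110 × 316 / 23.1)
    = √(1,836,083.12) ≈ 1,355.02

1,355 bags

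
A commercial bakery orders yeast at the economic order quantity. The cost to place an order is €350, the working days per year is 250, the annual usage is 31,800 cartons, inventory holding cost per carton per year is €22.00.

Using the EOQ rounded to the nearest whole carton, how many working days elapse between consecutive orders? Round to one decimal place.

Optimal lot size Q* = (2 × 31,800 × €350 / €22)^½ ≈ 1,005.89 → Q = 1,006 cartons
Days between orders = 250 / (D/Q) = 250 / 31.610 ≈ 7.909

7.9 days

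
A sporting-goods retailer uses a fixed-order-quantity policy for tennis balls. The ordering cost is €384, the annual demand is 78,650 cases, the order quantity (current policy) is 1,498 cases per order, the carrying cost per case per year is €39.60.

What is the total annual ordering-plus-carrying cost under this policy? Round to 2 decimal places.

Ordering: D/Q × S = 78,650/1,498 × €384 = €20,161.28
Holding:  Q/2 × H = 1,498/2 × €39.6 = €29,660.40
Total = €20,161.28 + €29,660.40 = €49,821.68

€49,821.68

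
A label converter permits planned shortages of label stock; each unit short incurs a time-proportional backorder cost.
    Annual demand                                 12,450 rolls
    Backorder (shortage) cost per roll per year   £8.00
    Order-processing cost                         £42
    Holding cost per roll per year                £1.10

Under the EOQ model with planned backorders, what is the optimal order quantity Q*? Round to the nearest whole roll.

1,040 rolls

Basic EOQ = √(2·12,450·42/1.1) = 975.052
Backorder adjustment √((H+b)/b) = √((1.1+8)/8) = 1.0665
Q* = 975.052 × 1.0665 ≈ 1,039.93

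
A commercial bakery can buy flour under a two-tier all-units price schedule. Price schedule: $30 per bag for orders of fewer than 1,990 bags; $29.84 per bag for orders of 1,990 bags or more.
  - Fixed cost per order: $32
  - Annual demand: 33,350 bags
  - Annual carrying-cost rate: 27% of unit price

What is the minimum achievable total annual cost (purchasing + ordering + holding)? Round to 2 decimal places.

H₁ = 27%×$30 = $8.1000;  H₂ = 27%×$29.84 = $8.0568
EOQ₁ = √(2×33,350×32/8.1000) = 513.33  (< 1,990, feasible at tier 1)
EOQ₂ = √(2×33,350×32/8.0568) = 514.70  (< 1,990 → use Q = 1,990 at tier-2 price)
TC(tier 1 (EOQ₁), Q≈513.3) = $1,004,657.96
TC(tier 2, Q≈1,990.0) = $1,003,716.80
Minimum at tier 2: $1,003,716.80

$1,003,716.80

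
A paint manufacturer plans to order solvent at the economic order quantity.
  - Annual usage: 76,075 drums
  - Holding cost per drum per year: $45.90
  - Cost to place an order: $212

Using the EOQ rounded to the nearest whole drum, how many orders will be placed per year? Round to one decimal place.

EOQ = √(2DS/H) = √(2 × 76,075 × 212 / 45.9)
    = √(702,740.74) ≈ 838.30 → Q = 838
N = D/Q = 76,075/838 ≈ 90.782 orders/yr

90.8 orders per year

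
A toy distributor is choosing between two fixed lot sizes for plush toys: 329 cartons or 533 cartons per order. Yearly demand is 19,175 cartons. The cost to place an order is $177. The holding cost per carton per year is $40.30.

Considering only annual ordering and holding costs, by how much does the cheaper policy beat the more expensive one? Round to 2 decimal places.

Annual cost at Q: ordering D·S/Q plus holding Q·H/2.
TC(329) = (19,175/329)×177 + (329/2)×40.3 = $16,945.38
TC(533) = (19,175/533)×177 + (533/2)×40.3 = $17,107.63
Cheaper: Q = 329.  Difference = $162.25

$162.25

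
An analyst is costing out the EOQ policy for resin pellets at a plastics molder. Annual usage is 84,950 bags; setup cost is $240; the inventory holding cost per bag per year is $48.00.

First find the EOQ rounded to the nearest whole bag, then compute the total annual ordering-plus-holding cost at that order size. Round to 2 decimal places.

$44,240.80

Q* = √(2·D·S / H) = √(2·84,950·240 / 48) = √849,500.0 ≈ 921.68 → Q = 922 bags
Annual ordering cost = (D/Q)·S = (84,950/922) × 240 = $22,112.80
Annual holding cost  = (Q/2)·H = (922/2) × 48 = $22,128.00
Total = $22,112.80 + $22,128.00 = $44,240.80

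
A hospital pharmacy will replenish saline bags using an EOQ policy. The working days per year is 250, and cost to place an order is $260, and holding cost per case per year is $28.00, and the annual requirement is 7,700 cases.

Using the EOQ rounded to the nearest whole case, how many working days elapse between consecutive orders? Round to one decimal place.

EOQ = √(2DS/H) = √(2 × 7,700 × 260 / 28)
    = √(143,000.00) ≈ 378.15 → Q = 378 cases
T = Q/D × 250 days = 378/7,700 × 250 = 12.273 days

12.3 days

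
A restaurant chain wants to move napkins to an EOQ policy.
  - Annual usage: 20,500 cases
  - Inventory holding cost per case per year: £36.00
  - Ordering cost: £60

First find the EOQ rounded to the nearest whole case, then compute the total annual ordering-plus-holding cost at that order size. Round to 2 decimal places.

Q* = √(2·D·S / H) = √(2·20,500·60 / 36) = √68,333.3 ≈ 261.41 → Q = 261 cases
Ordering: D/Q × S = 20,500/261 × £60 = £4,712.64
Holding:  Q/2 × H = 261/2 × £36 = £4,698.00
Total = £4,712.64 + £4,698.00 = £9,410.64

£9,410.64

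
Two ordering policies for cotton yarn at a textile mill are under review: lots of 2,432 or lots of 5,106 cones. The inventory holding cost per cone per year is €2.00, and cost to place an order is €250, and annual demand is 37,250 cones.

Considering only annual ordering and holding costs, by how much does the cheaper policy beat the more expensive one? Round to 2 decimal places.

€668.68

Annual cost at Q: ordering D·S/Q plus holding Q·H/2.
TC(2,432) = (37,250/2,432)×250 + (2,432/2)×2 = €6,261.15
TC(5,106) = (37,250/5,106)×250 + (5,106/2)×2 = €6,929.83
Lots of 2,432 are cheaper by €668.68.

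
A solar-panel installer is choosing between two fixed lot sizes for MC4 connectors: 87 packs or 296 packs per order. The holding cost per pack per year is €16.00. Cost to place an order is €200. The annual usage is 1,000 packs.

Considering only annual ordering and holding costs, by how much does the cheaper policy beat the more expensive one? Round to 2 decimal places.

TC(Q) = (D/Q)S + (Q/2)H
TC(87) = (1,000/87)×200 + (87/2)×16 = €2,994.85
TC(296) = (1,000/296)×200 + (296/2)×16 = €3,043.68
Lots of 87 are cheaper by €48.83.

€48.83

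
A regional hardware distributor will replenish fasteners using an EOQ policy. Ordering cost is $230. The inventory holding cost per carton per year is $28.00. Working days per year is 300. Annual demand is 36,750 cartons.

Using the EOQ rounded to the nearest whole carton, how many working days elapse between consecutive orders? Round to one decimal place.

6.3 days

EOQ = √(2DS/H) = √(2 × 36,750 × 230 / 28)
    = √(603,750.00) ≈ 777.01 → Q = 777 cartons
T = Q/D × 300 days = 777/36,750 × 300 = 6.343 days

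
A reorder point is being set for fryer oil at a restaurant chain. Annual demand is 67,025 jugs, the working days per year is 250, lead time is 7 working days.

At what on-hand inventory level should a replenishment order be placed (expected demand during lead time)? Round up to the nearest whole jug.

Daily demand d = 67,025 / 250 = 268.100 jugs/day
Demand during lead time = 268.100 × 7 = 1,876.70
Reorder point = 1,876.70 → round up

1,877 jugs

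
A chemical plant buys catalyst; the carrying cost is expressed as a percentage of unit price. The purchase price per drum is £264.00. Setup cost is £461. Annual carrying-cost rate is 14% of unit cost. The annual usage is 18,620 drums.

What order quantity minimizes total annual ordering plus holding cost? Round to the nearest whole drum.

H = i·C = 0.14 × £264 = £36.9600 per drum-year
Optimal lot size Q* = (2 × 18,620 × £461 / £36.96)^½ ≈ 681.54

682 drums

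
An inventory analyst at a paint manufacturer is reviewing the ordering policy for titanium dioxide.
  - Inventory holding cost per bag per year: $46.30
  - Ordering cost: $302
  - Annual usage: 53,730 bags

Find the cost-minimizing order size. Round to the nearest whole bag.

837 bags

2DS/H = 2·53,730·302/46.3 = 700,927.00
EOQ = √700,927.00 ≈ 837.21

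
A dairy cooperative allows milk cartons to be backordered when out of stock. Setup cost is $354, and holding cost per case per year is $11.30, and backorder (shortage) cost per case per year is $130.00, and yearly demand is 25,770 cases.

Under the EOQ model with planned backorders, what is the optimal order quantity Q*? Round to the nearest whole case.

1,325 cases

Q* = √(2DS/H) · √((H + b)/b)
   = √(2 × 25,770 × 354 / 11.3) · √((11.3 + 130) / 130)
   = 1,270.675 × 1.0426 ≈ 1,324.75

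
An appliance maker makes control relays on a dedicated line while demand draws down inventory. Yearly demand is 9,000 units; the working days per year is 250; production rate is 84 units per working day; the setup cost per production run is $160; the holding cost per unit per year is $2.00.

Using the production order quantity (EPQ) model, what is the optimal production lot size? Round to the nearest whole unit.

d = 9,000/250 = 36.0000 units/day;  effective holding cost H(1 − d/p) = 2·(1 − 36.0000/84) = 1.14286
Q* = √(2DS / H_eff) = √(2·9,000·160 / 1.14286) ≈ 1,587.45

1,587 units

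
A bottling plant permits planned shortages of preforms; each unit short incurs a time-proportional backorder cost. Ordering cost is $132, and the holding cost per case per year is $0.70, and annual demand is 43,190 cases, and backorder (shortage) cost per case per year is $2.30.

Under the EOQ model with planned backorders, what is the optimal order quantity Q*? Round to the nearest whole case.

Q* = √(2DS/H) · √((H + b)/b)
   = √(2 × 43,190 × 132 / 0.7) · √((0.7 + 2.3) / 2.3)
   = 4,035.939 × 1.1421 ≈ 4,609.37

4,609 cases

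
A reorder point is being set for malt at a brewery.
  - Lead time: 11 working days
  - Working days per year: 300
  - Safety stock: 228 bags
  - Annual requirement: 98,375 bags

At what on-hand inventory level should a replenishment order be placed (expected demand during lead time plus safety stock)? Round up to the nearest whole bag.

Daily demand d = 98,375 / 300 = 327.917 bags/day
Demand during lead time = 327.917 × 11 = 3,607.08
Reorder point = 3,607.08 + 228 = 3,835.08 → round up

3,836 bags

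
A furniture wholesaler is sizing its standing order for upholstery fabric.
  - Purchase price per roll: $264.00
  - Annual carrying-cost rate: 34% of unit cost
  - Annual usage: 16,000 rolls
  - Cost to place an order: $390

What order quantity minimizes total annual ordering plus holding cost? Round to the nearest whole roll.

Carrying cost H = $264 × 34% = $89.7600/roll/yr
Q* = √(2·D·S / H) = √(2·16,000·390 / 89.76) = √139,037.4 ≈ 372.88

373 rolls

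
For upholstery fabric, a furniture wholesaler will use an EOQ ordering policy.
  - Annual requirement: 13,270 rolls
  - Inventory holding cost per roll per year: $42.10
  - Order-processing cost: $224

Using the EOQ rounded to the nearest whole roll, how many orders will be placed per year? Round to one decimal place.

35.3 orders per year

Q* = √(2·D·S / H) = √(2·13,270·224 / 42.1) = √141,210.5 ≈ 375.78 → Q = 376
Orders per year = D/Q = 13,270 / 376 = 35.293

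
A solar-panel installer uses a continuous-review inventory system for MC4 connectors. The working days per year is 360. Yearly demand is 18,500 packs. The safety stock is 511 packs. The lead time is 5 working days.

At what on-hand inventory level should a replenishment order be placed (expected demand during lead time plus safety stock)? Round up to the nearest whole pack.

768 packs

Daily demand d = 18,500 / 360 = 51.389 packs/day
Demand during lead time = 51.389 × 5 = 256.94
Reorder point = 256.94 + 511 = 767.94 → round up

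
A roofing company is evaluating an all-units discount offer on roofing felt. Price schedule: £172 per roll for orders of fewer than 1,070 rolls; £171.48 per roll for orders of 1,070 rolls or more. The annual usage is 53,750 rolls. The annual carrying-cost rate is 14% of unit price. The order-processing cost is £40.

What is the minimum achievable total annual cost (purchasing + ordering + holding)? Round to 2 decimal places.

£9,231,903.20

H₁ = 14%×£172 = £24.0800;  H₂ = 14%×£171.48 = £24.0072
EOQ₁ = √(2×53,750×40/24.0800) = 422.58  (< 1,070, feasible at tier 1)
EOQ₂ = √(2×53,750×40/24.0072) = 423.22  (< 1,070 → use Q = 1,070 at tier-2 price)
TC(tier 1 (EOQ₁), Q≈422.6) = £9,255,175.66
TC(tier 2, Q≈1,070.0) = £9,231,903.20
Minimum at tier 2: £9,231,903.20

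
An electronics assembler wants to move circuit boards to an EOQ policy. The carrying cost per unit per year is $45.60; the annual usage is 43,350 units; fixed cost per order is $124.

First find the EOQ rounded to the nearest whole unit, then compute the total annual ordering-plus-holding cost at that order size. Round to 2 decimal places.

Q* = √(2·D·S / H) = √(2·43,350·124 / 45.6) = √235,763.2 ≈ 485.55 → Q = 486 units
Annual ordering cost = (D/Q)·S = (43,350/486) × 124 = $11,060.49
Annual holding cost  = (Q/2)·H = (486/2) × 45.6 = $11,080.80
Total = $11,060.49 + $11,080.80 = $22,141.29

$22,141.29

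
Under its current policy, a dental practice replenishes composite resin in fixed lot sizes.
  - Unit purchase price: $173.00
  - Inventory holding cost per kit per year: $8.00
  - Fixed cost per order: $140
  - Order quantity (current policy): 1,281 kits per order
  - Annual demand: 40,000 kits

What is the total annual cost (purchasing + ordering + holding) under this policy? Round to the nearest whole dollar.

$6,929,496

Annual ordering cost = (D/Q)·S = (40,000/1,281) × 140 = $4,371.58
Annual holding cost  = (Q/2)·H = (1,281/2) × 8 = $5,124.00
Purchase cost = D·C = 40,000 × 173 = $6,920,000.00
Total = $4,371.58 + $5,124.00 + $6,920,000.00 = $6,929,495.58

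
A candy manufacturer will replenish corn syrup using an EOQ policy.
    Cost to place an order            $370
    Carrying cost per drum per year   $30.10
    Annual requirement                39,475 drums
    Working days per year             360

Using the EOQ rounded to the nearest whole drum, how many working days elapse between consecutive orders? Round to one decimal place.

Optimal lot size Q* = (2 × 39,475 × $370 / $30.1)^½ ≈ 985.13 → Q = 985 drums
T = Q/D × 360 days = 985/39,475 × 360 = 8.983 days

9.0 days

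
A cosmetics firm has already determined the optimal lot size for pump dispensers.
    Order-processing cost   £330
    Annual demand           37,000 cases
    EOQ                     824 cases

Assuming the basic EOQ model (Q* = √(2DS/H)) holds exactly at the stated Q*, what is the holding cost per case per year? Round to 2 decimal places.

£35.97

Since Q* = (2DS/H)^½, squaring gives Q*²·H = 2DS.
H = 2DS / Q² = 2 × 37,000 × 330 / 824² = 35.9659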